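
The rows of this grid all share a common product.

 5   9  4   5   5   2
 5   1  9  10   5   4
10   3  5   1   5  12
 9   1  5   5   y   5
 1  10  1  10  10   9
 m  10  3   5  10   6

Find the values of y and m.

y = 8, m = 1

Rows 3 and 5 each multiply to 9000, so every row has product 9000.
Row 4: 9×1×5×5×5 = 1125, so the missing entry is 9000 ÷ 1125 = 8.
Row 6: 10×3×5×10×6 = 9000, so the missing entry is 9000 ÷ 9000 = 1.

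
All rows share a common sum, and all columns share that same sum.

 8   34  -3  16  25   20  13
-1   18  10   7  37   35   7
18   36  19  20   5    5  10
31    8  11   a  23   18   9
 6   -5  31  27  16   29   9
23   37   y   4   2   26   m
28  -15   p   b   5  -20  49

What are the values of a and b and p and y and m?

a = 13, b = 26, p = 40, y = 5, m = 16

Rows 1 and 2 both sum to 113, so that's the common total.
Row 4 has 31 + 8 + 11 + 23 + 18 + 9 = 100; the blank must be 113 − 100 = 13.
Column 7 has 13 + 7 + 10 + 9 + 9 + 49 = 97; the blank must be 113 − 97 = 16.
Column 4 has 16 + 7 + 20 + 13 + 27 + 4 = 87; the blank must be 113 − 87 = 26.
Row 7 has 28 − 15 + 26 + 5 − 20 + 49 = 73; the blank must be 113 − 73 = 40.
Row 6 has 23 + 37 + 4 + 2 + 26 + 16 = 108; the blank must be 113 − 108 = 5.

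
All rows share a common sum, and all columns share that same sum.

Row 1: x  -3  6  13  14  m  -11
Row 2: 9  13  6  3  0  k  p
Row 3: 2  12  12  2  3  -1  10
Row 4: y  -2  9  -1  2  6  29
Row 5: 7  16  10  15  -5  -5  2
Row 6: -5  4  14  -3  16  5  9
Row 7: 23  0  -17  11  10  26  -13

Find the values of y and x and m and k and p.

Rows 3 and 5 both sum to 40, so that's the common total.
Row 4 has -2 + 9 − 1 + 2 + 6 + 29 = 43; the blank must be 40 − 43 = -3.
Column 1 has 9 + 2 − 3 + 7 − 5 + 23 = 33; the blank must be 40 − 33 = 7.
Row 1 has 7 − 3 + 6 + 13 + 14 − 11 = 26; the blank must be 40 − 26 = 14.
Column 6 has 14 − 1 + 6 − 5 + 5 + 26 = 45; the blank must be 40 − 45 = -5.
Row 2 has 9 + 13 + 6 + 3 + 0 − 5 = 26; the blank must be 40 − 26 = 14.

y = -3, x = 7, m = 14, k = -5, p = 14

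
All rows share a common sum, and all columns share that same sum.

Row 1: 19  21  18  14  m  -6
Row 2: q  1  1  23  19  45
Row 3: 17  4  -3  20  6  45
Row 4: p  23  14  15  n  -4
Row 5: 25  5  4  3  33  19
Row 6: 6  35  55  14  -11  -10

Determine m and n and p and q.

Rows 3 and 5 both sum to 89, so that's the common total.
The known cells in row 2 total 89, leaving 89 − 89 = 0 for the blank.
The known cells in row 1 total 66, leaving 89 − 66 = 23 for the blank.
The known cells in column 5 total 70, leaving 89 − 70 = 19 for the blank.
The known cells in row 4 total 67, leaving 89 − 67 = 22 for the blank.

m = 23, n = 19, p = 22, q = 0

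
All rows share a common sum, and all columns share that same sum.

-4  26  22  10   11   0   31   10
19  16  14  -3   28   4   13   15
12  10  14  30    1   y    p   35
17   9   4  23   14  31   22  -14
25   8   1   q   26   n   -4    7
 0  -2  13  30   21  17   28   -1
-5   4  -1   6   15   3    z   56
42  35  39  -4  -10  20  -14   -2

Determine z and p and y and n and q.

z = 28, p = 2, y = 2, n = 29, q = 14

Rows 1 and 2 both sum to 106, so that's the common total.
Column 4: 10 − 3 + 30 + 23 + 30 + 6 − 4 = 92, so its missing entry is 106 − 92 = 14.
Row 5: 25 + 8 + 1 + 14 + 26 − 4 + 7 = 77, so its missing entry is 106 − 77 = 29.
Row 7: -5 + 4 − 1 + 6 + 15 + 3 + 56 = 78, so its missing entry is 106 − 78 = 28.
Column 7: 31 + 13 + 22 − 4 + 28 + 28 − 14 = 104, so its missing entry is 106 − 104 = 2.
Row 3: 12 + 10 + 14 + 30 + 1 + 2 + 35 = 104, so its missing entry is 106 − 104 = 2.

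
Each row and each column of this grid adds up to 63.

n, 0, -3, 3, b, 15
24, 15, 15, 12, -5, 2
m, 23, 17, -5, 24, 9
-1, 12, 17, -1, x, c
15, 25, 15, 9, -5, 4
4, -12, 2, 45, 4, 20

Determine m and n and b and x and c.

m = -5, n = 26, b = 22, x = 23, c = 13

Row 3: 23 + 17 − 5 + 24 + 9 = 68, so its missing entry is 63 − 68 = -5.
Column 1: 24 − 5 − 1 + 15 + 4 = 37, so its missing entry is 63 − 37 = 26.
Row 1: 26 + 0 − 3 + 3 + 15 = 41, so its missing entry is 63 − 41 = 22.
Column 5: 22 − 5 + 24 − 5 + 4 = 40, so its missing entry is 63 − 40 = 23.
Row 4: -1 + 12 + 17 − 1 + 23 = 50, so its missing entry is 63 − 50 = 13.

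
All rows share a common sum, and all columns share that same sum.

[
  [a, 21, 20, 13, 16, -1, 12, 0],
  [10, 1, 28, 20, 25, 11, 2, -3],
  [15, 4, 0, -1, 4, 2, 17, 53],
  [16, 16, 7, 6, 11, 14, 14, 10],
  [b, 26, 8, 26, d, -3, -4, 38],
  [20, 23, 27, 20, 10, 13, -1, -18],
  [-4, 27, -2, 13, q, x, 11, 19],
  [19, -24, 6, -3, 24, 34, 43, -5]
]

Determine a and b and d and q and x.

a = 13, b = 5, d = -2, q = 6, x = 24

Rows 2 and 3 both sum to 94, so that's the common total.
Column 6 has -1 + 11 + 2 + 14 − 3 + 13 + 34 = 70; the blank must be 94 − 70 = 24.
Row 1 has 21 + 20 + 13 + 16 − 1 + 12 + 0 = 81; the blank must be 94 − 81 = 13.
Column 1 has 13 + 10 + 15 + 16 + 20 − 4 + 19 = 89; the blank must be 94 − 89 = 5.
Row 5 has 5 + 26 + 8 + 26 − 3 − 4 + 38 = 96; the blank must be 94 − 96 = -2.
Row 7 has -4 + 27 − 2 + 13 + 24 + 11 + 19 = 88; the blank must be 94 − 88 = 6.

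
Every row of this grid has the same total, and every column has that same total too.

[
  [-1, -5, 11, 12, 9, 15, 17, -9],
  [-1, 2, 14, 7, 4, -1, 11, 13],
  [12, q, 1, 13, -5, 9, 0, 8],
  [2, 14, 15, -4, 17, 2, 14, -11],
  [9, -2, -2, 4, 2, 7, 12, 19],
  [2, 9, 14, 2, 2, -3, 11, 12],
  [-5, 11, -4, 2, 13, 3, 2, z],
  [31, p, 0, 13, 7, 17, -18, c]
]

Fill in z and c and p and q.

Rows 1 and 2 both sum to 49, so that's the common total.
The known cells in row 7 total 22, leaving 49 − 22 = 27 for the blank.
The known cells in row 3 total 38, leaving 49 − 38 = 11 for the blank.
The known cells in column 2 total 40, leaving 49 − 40 = 9 for the blank.
The known cells in row 8 total 59, leaving 49 − 59 = -10 for the blank.

z = 27, c = -10, p = 9, q = 11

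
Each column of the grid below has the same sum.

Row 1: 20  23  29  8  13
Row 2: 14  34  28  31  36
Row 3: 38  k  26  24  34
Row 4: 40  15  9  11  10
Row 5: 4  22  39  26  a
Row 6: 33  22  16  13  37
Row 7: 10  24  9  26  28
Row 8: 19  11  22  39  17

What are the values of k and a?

k = 27, a = 3

Column 3 sums to 178 and so does column 4; that's the common total.
In column 2 the known cells total 151, leaving 178 − 151 = 27.
In column 5 the known cells total 175, leaving 178 − 175 = 3.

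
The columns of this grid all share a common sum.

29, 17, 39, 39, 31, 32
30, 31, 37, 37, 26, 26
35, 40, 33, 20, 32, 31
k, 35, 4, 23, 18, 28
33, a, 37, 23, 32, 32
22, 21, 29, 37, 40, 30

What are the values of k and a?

Column 4 sums to 179 and so does column 6; that's the common total.
In column 1 the known cells total 149, leaving 179 − 149 = 30.
In column 2 the known cells total 144, leaving 179 − 144 = 35.

k = 30, a = 35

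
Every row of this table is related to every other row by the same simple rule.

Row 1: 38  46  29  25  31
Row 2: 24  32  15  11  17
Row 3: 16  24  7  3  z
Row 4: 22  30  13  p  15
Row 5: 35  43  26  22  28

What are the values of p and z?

p = 9, z = 9

The difference between any two rows is the same in every column — this is an addition table with the headers hidden.
Row 4 minus row 1 is 22 − 38 = -16, so its entry in column 4 is 25 + (-16) = 9.
Row 3 minus row 1 is 16 − 38 = -22, so its entry in column 5 is 31 + (-22) = 9.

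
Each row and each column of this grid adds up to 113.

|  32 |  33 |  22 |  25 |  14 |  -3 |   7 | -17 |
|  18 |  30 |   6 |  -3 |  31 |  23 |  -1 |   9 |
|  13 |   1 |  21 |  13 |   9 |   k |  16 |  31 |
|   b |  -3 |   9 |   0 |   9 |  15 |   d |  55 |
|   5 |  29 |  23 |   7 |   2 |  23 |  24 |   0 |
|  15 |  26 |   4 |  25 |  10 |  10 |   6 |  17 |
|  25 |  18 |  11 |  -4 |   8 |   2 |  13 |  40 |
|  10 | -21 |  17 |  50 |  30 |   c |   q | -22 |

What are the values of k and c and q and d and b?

The known cells in column 1 total 118, leaving 113 − 118 = -5 for the blank.
The known cells in row 4 total 80, leaving 113 − 80 = 33 for the blank.
The known cells in column 7 total 98, leaving 113 − 98 = 15 for the blank.
The known cells in row 8 total 79, leaving 113 − 79 = 34 for the blank.
The known cells in row 3 total 104, leaving 113 − 104 = 9 for the blank.

k = 9, c = 34, q = 15, d = 33, b = -5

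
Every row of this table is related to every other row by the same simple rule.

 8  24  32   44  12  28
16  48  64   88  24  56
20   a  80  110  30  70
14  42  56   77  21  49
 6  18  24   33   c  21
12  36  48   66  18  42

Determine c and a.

c = 9, a = 60

Each row is a constant multiple of every other row — this is a multiplication table with the headers hidden.
Row 5 is 6/8 = 3/4 times row 1, so its entry in column 5 is 12 × 3/4 = 9.
Row 3 is 20/8 = 5/2 times row 1, so its entry in column 2 is 24 × 5/2 = 60.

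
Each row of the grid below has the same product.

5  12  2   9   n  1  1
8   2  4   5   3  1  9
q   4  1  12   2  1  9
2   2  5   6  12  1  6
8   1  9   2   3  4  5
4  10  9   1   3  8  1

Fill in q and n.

q = 10, n = 8

Rows 2 and 6 each multiply to 8640, so every row has product 8640.
Row 3: 4×1×12×2×1×9 = 864, so the missing entry is 8640 ÷ 864 = 10.
Row 1: 5×12×2×9×1×1 = 1080, so the missing entry is 8640 ÷ 1080 = 8.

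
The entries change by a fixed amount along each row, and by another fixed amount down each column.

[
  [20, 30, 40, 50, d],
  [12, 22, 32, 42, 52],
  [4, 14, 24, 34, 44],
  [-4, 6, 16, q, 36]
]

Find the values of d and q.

Along each row the entries change by 10 per step; down each column they change by -8.
Row 1: from 20 at column 1, stepping by 10 to column 5 gives 60.
Row 4: from -4 at column 1, stepping by 10 to column 4 gives 26.

d = 60, q = 26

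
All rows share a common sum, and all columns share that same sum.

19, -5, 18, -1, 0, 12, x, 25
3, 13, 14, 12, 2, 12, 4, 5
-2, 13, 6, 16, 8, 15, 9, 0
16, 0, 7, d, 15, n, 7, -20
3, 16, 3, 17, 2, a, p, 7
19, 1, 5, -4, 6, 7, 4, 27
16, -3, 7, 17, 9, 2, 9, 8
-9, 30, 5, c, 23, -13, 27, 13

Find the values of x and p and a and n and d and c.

Rows 2 and 3 both sum to 65, so that's the common total.
Row 1 has 19 − 5 + 18 − 1 + 0 + 12 + 25 = 68; the blank must be 65 − 68 = -3.
Column 7 has -3 + 4 + 9 + 7 + 4 + 9 + 27 = 57; the blank must be 65 − 57 = 8.
Row 8 has -9 + 30 + 5 + 23 − 13 + 27 + 13 = 76; the blank must be 65 − 76 = -11.
Row 5 has 3 + 16 + 3 + 17 + 2 + 8 + 7 = 56; the blank must be 65 − 56 = 9.
Column 4 has -1 + 12 + 16 + 17 − 4 + 17 − 11 = 46; the blank must be 65 − 46 = 19.
Row 4 has 16 + 0 + 7 + 19 + 15 + 7 − 20 = 44; the blank must be 65 − 44 = 21.

x = -3, p = 8, a = 9, n = 21, d = 19, c = -11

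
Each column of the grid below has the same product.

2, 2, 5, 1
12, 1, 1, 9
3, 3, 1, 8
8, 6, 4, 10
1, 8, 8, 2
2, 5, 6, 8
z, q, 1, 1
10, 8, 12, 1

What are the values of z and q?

Columns 3 and 4 each multiply to 11520, so every column has product 11520.
Column 1: 2×12×3×8×1×2×10 = 11520, so the missing entry is 11520 ÷ 11520 = 1.
Column 2: 2×1×3×6×8×5×8 = 11520, so the missing entry is 11520 ÷ 11520 = 1.

z = 1, q = 1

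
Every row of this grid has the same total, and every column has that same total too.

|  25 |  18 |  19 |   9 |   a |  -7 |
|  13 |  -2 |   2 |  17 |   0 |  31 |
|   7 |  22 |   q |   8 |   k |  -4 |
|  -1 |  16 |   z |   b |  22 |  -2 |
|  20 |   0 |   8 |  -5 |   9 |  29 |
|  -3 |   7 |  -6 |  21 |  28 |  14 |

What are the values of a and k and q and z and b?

a = -3, k = 5, q = 23, z = 15, b = 11

Rows 2 and 5 both sum to 61, so that's the common total.
The known cells in row 1 total 64, leaving 61 − 64 = -3 for the blank.
The known cells in column 5 total 56, leaving 61 − 56 = 5 for the blank.
The known cells in column 4 total 50, leaving 61 − 50 = 11 for the blank.
The known cells in row 3 total 38, leaving 61 − 38 = 23 for the blank.
The known cells in row 4 total 46, leaving 61 − 46 = 15 for the blank.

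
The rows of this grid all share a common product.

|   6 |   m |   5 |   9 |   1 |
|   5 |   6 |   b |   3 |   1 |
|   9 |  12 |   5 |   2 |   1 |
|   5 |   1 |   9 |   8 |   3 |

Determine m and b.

Rows 3 and 4 each multiply to 1080, so every row has product 1080.
Row 1: 6×5×9×1 = 270, so the missing entry is 1080 ÷ 270 = 4.
Row 2: 5×6×3×1 = 90, so the missing entry is 1080 ÷ 90 = 12.

m = 4, b = 12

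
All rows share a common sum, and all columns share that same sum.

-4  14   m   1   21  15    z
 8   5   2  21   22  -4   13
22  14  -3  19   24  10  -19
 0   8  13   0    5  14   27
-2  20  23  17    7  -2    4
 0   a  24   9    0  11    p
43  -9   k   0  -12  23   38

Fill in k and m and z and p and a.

Rows 2 and 3 both sum to 67, so that's the common total.
Row 7: 43 − 9 + 0 − 12 + 23 + 38 = 83, so its missing entry is 67 − 83 = -16.
Column 2: 14 + 5 + 14 + 8 + 20 − 9 = 52, so its missing entry is 67 − 52 = 15.
Column 3: 2 − 3 + 13 + 23 + 24 − 16 = 43, so its missing entry is 67 − 43 = 24.
Row 1: -4 + 14 + 24 + 1 + 21 + 15 = 71, so its missing entry is 67 − 71 = -4.
Row 6: 0 + 15 + 24 + 9 + 0 + 11 = 59, so its missing entry is 67 − 59 = 8.

k = -16, m = 24, z = -4, p = 8, a = 15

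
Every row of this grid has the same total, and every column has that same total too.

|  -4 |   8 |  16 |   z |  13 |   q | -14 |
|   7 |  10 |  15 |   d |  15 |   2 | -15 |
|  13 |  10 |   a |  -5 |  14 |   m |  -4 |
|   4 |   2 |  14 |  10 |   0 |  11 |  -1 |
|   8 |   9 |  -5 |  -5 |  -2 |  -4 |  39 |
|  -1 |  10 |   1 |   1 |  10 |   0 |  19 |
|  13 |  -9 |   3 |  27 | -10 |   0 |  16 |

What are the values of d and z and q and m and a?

Rows 4 and 5 both sum to 40, so that's the common total.
Column 3: 16 + 15 + 14 − 5 + 1 + 3 = 44, so its missing entry is 40 − 44 = -4.
Row 3: 13 + 10 − 4 − 5 + 14 − 4 = 24, so its missing entry is 40 − 24 = 16.
Column 6: 2 + 16 + 11 − 4 + 0 + 0 = 25, so its missing entry is 40 − 25 = 15.
Row 1: -4 + 8 + 16 + 13 + 15 − 14 = 34, so its missing entry is 40 − 34 = 6.
Row 2: 7 + 10 + 15 + 15 + 2 − 15 = 34, so its missing entry is 40 − 34 = 6.

d = 6, z = 6, q = 15, m = 16, a = -4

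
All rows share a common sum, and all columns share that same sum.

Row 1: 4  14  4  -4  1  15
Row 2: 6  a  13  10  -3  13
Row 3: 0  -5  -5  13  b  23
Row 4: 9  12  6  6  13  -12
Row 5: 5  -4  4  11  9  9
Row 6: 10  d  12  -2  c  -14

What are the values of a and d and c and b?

Rows 1 and 4 both sum to 34, so that's the common total.
Row 2 has 6 + 13 + 10 − 3 + 13 = 39; the blank must be 34 − 39 = -5.
Column 2 has 14 − 5 − 5 + 12 − 4 = 12; the blank must be 34 − 12 = 22.
Row 6 has 10 + 22 + 12 − 2 − 14 = 28; the blank must be 34 − 28 = 6.
Row 3 has 0 − 5 − 5 + 13 + 23 = 26; the blank must be 34 − 26 = 8.

a = -5, d = 22, c = 6, b = 8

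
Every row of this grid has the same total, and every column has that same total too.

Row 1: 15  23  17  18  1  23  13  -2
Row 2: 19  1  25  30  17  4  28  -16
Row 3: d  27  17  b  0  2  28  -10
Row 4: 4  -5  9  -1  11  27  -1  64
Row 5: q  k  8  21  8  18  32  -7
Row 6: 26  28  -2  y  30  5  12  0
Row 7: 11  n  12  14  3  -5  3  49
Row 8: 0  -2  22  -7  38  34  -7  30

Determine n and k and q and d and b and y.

n = 21, k = 15, q = 13, d = 20, b = 24, y = 9

Rows 1 and 2 both sum to 108, so that's the common total.
The known cells in row 7 total 87, leaving 108 − 87 = 21 for the blank.
The known cells in row 6 total 99, leaving 108 − 99 = 9 for the blank.
The known cells in column 4 total 84, leaving 108 − 84 = 24 for the blank.
The known cells in row 3 total 88, leaving 108 − 88 = 20 for the blank.
The known cells in column 1 total 95, leaving 108 − 95 = 13 for the blank.
The known cells in row 5 total 93, leaving 108 − 93 = 15 for the blank.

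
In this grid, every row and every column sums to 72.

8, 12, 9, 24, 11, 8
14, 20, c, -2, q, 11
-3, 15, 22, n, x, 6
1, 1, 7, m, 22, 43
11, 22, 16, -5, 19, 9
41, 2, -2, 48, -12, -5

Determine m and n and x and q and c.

Column 3 has 9 + 22 + 7 + 16 − 2 = 52; the blank must be 72 − 52 = 20.
Row 2 has 14 + 20 + 20 − 2 + 11 = 63; the blank must be 72 − 63 = 9.
Column 5 has 11 + 9 + 22 + 19 − 12 = 49; the blank must be 72 − 49 = 23.
Row 3 has -3 + 15 + 22 + 23 + 6 = 63; the blank must be 72 − 63 = 9.
Row 4 has 1 + 1 + 7 + 22 + 43 = 74; the blank must be 72 − 74 = -2.

m = -2, n = 9, x = 23, q = 9, c = 20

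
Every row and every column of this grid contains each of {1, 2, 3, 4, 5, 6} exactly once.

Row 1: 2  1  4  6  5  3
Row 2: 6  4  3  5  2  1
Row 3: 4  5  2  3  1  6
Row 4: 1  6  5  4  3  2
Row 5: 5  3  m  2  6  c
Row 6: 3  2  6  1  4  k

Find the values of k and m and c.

At (row 6, col 6): row 6 already has {1, 2, 3, 4, 6}, so the value is 5.
Cell (5,6): column 6 already has {1, 2, 3, 5, 6} → 4.
For row 5, column 3: row 5 already has {2, 3, 4, 5, 6}; that leaves 1.

k = 5, m = 1, c = 4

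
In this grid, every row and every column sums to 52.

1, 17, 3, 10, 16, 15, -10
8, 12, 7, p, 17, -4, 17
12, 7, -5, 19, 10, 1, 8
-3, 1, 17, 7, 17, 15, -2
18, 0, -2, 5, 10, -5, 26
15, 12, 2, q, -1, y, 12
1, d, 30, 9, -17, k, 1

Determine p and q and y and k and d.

Column 2: 17 + 12 + 7 + 1 + 0 + 12 = 49, so its missing entry is 52 − 49 = 3.
Row 7: 1 + 3 + 30 + 9 − 17 + 1 = 27, so its missing entry is 52 − 27 = 25.
Column 6: 15 − 4 + 1 + 15 − 5 + 25 = 47, so its missing entry is 52 − 47 = 5.
Row 6: 15 + 12 + 2 − 1 + 5 + 12 = 45, so its missing entry is 52 − 45 = 7.
Row 2: 8 + 12 + 7 + 17 − 4 + 17 = 57, so its missing entry is 52 − 57 = -5.

p = -5, q = 7, y = 5, k = 25, d = 3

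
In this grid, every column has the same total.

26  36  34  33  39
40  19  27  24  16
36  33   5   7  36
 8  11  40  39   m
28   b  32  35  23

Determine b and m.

The complete columns each total 138.
Column 2 is missing 138 − 99 = 39 (since 36 + 19 + 33 + 11 = 99).
Column 5 is missing 138 − 114 = 24 (since 39 + 16 + 36 + 23 = 114).

b = 39, m = 24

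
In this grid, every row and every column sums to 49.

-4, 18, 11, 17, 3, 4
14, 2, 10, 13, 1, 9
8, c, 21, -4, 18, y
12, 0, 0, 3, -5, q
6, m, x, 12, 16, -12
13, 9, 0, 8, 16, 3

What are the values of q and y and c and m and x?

q = 39, y = 6, c = 0, m = 20, x = 7

Column 3: 11 + 10 + 21 + 0 + 0 = 42, so its missing entry is 49 − 42 = 7.
Row 5: 6 + 7 + 12 + 16 − 12 = 29, so its missing entry is 49 − 29 = 20.
Column 2: 18 + 2 + 0 + 20 + 9 = 49, so its missing entry is 49 − 49 = 0.
Row 3: 8 + 0 + 21 − 4 + 18 = 43, so its missing entry is 49 − 43 = 6.
Row 4: 12 + 0 + 0 + 3 − 5 = 10, so its missing entry is 49 − 10 = 39.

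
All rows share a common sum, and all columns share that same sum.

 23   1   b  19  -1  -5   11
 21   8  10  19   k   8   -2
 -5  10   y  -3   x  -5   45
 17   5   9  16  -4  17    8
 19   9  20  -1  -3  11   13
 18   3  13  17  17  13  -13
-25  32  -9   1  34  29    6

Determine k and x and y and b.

k = 4, x = 21, y = 5, b = 20

Rows 4 and 5 both sum to 68, so that's the common total.
Row 1 has 23 + 1 + 19 − 1 − 5 + 11 = 48; the blank must be 68 − 48 = 20.
Row 2 has 21 + 8 + 10 + 19 + 8 − 2 = 64; the blank must be 68 − 64 = 4.
Column 5 has -1 + 4 − 4 − 3 + 17 + 34 = 47; the blank must be 68 − 47 = 21.
Row 3 has -5 + 10 − 3 + 21 − 5 + 45 = 63; the blank must be 68 − 63 = 5.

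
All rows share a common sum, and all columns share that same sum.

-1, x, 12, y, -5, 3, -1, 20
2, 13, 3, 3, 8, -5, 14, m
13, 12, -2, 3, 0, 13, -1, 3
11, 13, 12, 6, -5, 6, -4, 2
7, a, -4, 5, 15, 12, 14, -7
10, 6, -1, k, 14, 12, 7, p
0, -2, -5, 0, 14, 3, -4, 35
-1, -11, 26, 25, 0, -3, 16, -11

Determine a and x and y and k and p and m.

a = -1, x = 11, y = 2, k = -3, p = -4, m = 3

Rows 3 and 4 both sum to 41, so that's the common total.
The known cells in row 2 total 38, leaving 41 − 38 = 3 for the blank.
The known cells in column 8 total 45, leaving 41 − 45 = -4 for the blank.
The known cells in row 6 total 44, leaving 41 − 44 = -3 for the blank.
The known cells in column 4 total 39, leaving 41 − 39 = 2 for the blank.
The known cells in row 1 total 30, leaving 41 − 30 = 11 for the blank.
The known cells in row 5 total 42, leaving 41 − 42 = -1 for the blank.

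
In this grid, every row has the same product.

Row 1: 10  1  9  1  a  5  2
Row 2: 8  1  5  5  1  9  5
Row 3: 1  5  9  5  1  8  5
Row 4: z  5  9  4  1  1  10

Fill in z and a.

Rows 2 and 3 each multiply to 9000, so every row has product 9000.
Row 4: 5×9×4×1×1×10 = 1800, so the missing entry is 9000 ÷ 1800 = 5.
Row 1: 10×1×9×1×5×2 = 900, so the missing entry is 9000 ÷ 900 = 10.

z = 5, a = 10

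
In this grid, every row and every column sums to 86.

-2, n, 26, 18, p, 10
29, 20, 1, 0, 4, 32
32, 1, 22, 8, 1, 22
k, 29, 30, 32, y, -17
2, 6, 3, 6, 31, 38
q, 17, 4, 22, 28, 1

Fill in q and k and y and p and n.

Column 2: 20 + 1 + 29 + 6 + 17 = 73, so its missing entry is 86 − 73 = 13.
Row 1: -2 + 13 + 26 + 18 + 10 = 65, so its missing entry is 86 − 65 = 21.
Column 5: 21 + 4 + 1 + 31 + 28 = 85, so its missing entry is 86 − 85 = 1.
Row 4: 29 + 30 + 32 + 1 − 17 = 75, so its missing entry is 86 − 75 = 11.
Row 6: 17 + 4 + 22 + 28 + 1 = 72, so its missing entry is 86 − 72 = 14.

q = 14, k = 11, y = 1, p = 21, n = 13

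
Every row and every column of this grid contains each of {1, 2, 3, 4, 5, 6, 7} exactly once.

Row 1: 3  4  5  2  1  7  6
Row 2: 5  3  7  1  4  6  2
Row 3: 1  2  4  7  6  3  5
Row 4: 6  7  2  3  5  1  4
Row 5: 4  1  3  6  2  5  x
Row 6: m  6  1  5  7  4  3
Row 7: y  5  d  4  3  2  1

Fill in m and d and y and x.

m = 2, d = 6, y = 7, x = 7

At (row 7, col 3): column 3 already has {1, 2, 3, 4, 5, 7}, so the value is 6.
Cell (5,7): row 5 already has {1, 2, 3, 4, 5, 6} → 7.
For row 6, column 1: row 6 already has {1, 3, 4, 5, 6, 7}; that leaves 2.
At (row 7, col 1): row 7 already has {1, 2, 3, 4, 5, 6}, so the value is 7.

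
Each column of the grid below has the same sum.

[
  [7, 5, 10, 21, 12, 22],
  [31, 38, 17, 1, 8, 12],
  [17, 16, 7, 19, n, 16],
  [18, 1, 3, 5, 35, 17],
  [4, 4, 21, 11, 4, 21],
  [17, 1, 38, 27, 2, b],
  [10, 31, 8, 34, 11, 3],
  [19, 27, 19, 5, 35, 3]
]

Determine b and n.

b = 29, n = 16

The complete columns each total 123.
Column 6 is missing 123 − 94 = 29 (since 22 + 12 + 16 + 17 + 21 + 3 + 3 = 94).
Column 5 is missing 123 − 107 = 16 (since 12 + 8 + 35 + 4 + 2 + 11 + 35 = 107).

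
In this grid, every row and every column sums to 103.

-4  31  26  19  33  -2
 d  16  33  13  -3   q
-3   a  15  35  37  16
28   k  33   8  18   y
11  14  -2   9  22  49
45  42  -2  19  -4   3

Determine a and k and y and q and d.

a = 3, k = -3, y = 19, q = 18, d = 26

Row 3: -3 + 15 + 35 + 37 + 16 = 100, so its missing entry is 103 − 100 = 3.
Column 2: 31 + 16 + 3 + 14 + 42 = 106, so its missing entry is 103 − 106 = -3.
Column 1: -4 − 3 + 28 + 11 + 45 = 77, so its missing entry is 103 − 77 = 26.
Row 2: 26 + 16 + 33 + 13 − 3 = 85, so its missing entry is 103 − 85 = 18.
Row 4: 28 − 3 + 33 + 8 + 18 = 84, so its missing entry is 103 − 84 = 19.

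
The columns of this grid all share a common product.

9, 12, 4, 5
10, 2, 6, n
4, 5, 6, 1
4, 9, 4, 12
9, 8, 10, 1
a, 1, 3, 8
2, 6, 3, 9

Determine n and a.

n = 12, a = 2

Columns 2 and 3 each multiply to 51840, so every column has product 51840.
Column 4: 5×1×12×1×8×9 = 4320, so the missing entry is 51840 ÷ 4320 = 12.
Column 1: 9×10×4×4×9×2 = 25920, so the missing entry is 51840 ÷ 25920 = 2.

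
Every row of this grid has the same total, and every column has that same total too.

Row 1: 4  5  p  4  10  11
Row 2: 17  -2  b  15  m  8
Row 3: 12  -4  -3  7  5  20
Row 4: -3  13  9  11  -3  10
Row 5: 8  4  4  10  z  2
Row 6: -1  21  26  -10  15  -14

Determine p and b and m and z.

Rows 3 and 4 both sum to 37, so that's the common total.
The known cells in row 5 total 28, leaving 37 − 28 = 9 for the blank.
The known cells in row 1 total 34, leaving 37 − 34 = 3 for the blank.
The known cells in column 3 total 39, leaving 37 − 39 = -2 for the blank.
The known cells in row 2 total 36, leaving 37 − 36 = 1 for the blank.

p = 3, b = -2, m = 1, z = 9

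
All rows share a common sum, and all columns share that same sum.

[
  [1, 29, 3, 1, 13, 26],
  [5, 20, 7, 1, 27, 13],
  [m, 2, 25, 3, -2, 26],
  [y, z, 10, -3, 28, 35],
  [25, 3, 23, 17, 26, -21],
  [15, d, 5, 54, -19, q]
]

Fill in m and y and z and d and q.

Rows 1 and 2 both sum to 73, so that's the common total.
The known cells in column 6 total 79, leaving 73 − 79 = -6 for the blank.
The known cells in row 3 total 54, leaving 73 − 54 = 19 for the blank.
The known cells in row 6 total 49, leaving 73 − 49 = 24 for the blank.
The known cells in column 2 total 78, leaving 73 − 78 = -5 for the blank.
The known cells in row 4 total 65, leaving 73 − 65 = 8 for the blank.

m = 19, y = 8, z = -5, d = 24, q = -6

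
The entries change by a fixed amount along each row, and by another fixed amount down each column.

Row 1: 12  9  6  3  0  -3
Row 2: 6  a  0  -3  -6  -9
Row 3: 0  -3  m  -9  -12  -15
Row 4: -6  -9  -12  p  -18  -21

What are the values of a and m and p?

Along each row the entries change by -3 per step; down each column they change by -6.
Row 2: from 6 at column 1, stepping by -3 to column 2 gives 3.
Row 3: from 0 at column 1, stepping by -3 to column 3 gives -6.
Row 4: from -6 at column 1, stepping by -3 to column 4 gives -15.

a = 3, m = -6, p = -15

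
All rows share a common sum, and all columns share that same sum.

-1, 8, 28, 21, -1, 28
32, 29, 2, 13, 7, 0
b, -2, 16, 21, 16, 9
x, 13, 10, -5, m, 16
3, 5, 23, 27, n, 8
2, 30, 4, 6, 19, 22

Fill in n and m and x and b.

n = 17, m = 25, x = 24, b = 23

Rows 1 and 2 both sum to 83, so that's the common total.
The known cells in row 5 total 66, leaving 83 − 66 = 17 for the blank.
The known cells in row 3 total 60, leaving 83 − 60 = 23 for the blank.
The known cells in column 5 total 58, leaving 83 − 58 = 25 for the blank.
The known cells in row 4 total 59, leaving 83 − 59 = 24 for the blank.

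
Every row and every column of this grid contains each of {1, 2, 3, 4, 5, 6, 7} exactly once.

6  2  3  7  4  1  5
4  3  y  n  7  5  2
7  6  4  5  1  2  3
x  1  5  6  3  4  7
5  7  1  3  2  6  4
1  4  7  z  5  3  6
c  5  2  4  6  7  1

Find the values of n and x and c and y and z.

n = 1, x = 2, c = 3, y = 6, z = 2

Cell (2,3): column 3 already has {1, 2, 3, 4, 5, 7} → 6.
For row 4, column 1: row 4 already has {1, 3, 4, 5, 6, 7}; that leaves 2.
For row 7, column 1: row 7 already has {1, 2, 4, 5, 6, 7}; that leaves 3.
At (row 6, col 4): row 6 already has {1, 3, 4, 5, 6, 7}, so the value is 2.
At (row 2, col 4): row 2 already has {2, 3, 4, 5, 6, 7}, so the value is 1.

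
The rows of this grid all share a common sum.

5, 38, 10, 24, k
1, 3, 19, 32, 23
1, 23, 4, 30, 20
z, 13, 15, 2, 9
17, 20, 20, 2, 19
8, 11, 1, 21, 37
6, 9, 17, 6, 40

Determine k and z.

Row 5 sums to 78 and so does row 7; that's the common total.
In row 1 the known cells total 77, leaving 78 − 77 = 1.
In row 4 the known cells total 39, leaving 78 − 39 = 39.

k = 1, z = 39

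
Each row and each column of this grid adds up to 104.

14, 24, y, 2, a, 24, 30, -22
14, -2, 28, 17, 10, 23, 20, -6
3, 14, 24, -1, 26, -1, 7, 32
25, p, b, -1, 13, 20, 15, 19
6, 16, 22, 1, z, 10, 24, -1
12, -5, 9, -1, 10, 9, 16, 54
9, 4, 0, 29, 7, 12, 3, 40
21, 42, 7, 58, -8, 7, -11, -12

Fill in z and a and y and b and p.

z = 26, a = 20, y = 12, b = 2, p = 11

The known cells in row 5 total 78, leaving 104 − 78 = 26 for the blank.
The known cells in column 5 total 84, leaving 104 − 84 = 20 for the blank.
The known cells in column 2 total 93, leaving 104 − 93 = 11 for the blank.
The known cells in row 1 total 92, leaving 104 − 92 = 12 for the blank.
The known cells in row 4 total 102, leaving 104 − 102 = 2 for the blank.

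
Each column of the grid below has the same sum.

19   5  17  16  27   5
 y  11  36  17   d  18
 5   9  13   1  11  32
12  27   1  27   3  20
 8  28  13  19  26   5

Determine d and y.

Column 3 sums to 80 and so does column 6; that's the common total.
In column 5 the known cells total 67, leaving 80 − 67 = 13.
In column 1 the known cells total 44, leaving 80 − 44 = 36.

d = 13, y = 36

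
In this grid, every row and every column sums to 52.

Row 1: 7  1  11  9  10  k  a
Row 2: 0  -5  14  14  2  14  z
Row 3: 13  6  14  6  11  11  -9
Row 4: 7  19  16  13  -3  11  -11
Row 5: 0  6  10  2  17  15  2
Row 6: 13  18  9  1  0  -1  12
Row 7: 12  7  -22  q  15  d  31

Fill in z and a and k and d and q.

Row 2: 0 − 5 + 14 + 14 + 2 + 14 = 39, so its missing entry is 52 − 39 = 13.
Column 7: 13 − 9 − 11 + 2 + 12 + 31 = 38, so its missing entry is 52 − 38 = 14.
Row 1: 7 + 1 + 11 + 9 + 10 + 14 = 52, so its missing entry is 52 − 52 = 0.
Column 6: 0 + 14 + 11 + 11 + 15 − 1 = 50, so its missing entry is 52 − 50 = 2.
Row 7: 12 + 7 − 22 + 15 + 2 + 31 = 45, so its missing entry is 52 − 45 = 7.

z = 13, a = 14, k = 0, d = 2, q = 7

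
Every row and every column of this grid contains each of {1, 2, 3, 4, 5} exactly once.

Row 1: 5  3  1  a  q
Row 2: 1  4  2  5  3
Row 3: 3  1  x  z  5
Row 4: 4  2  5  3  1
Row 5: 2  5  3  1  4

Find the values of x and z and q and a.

Cell (1,5): column 5 already has {1, 3, 4, 5} → 2.
For row 1, column 4: row 1 already has {1, 2, 3, 5}; that leaves 4.
For row 3, column 4: column 4 already has {1, 3, 4, 5}; that leaves 2.
At (row 3, col 3): row 3 already has {1, 2, 3, 5}, so the value is 4.

x = 4, z = 2, q = 2, a = 4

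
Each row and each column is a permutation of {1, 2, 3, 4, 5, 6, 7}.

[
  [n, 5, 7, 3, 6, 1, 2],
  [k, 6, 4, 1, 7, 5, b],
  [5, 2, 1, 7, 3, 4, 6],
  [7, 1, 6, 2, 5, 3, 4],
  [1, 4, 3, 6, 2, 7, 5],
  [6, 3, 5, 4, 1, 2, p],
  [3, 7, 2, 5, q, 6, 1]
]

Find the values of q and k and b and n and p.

Cell (1,1): row 1 already has {1, 2, 3, 5, 6, 7} → 4.
At (row 7, col 5): row 7 already has {1, 2, 3, 5, 6, 7}, so the value is 4.
For row 6, column 7: row 6 already has {1, 2, 3, 4, 5, 6}; that leaves 7.
Cell (2,1): column 1 already has {1, 3, 4, 5, 6, 7} → 2.
At (row 2, col 7): row 2 already has {1, 2, 4, 5, 6, 7}, so the value is 3.

q = 4, k = 2, b = 3, n = 4, p = 7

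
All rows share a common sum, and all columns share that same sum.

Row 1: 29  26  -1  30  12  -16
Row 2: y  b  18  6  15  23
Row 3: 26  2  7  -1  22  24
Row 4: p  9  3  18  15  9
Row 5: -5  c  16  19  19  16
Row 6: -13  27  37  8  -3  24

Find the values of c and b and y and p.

c = 15, b = 1, y = 17, p = 26

Rows 1 and 3 both sum to 80, so that's the common total.
The known cells in row 5 total 65, leaving 80 − 65 = 15 for the blank.
The known cells in column 2 total 79, leaving 80 − 79 = 1 for the blank.
The known cells in row 2 total 63, leaving 80 − 63 = 17 for the blank.
The known cells in row 4 total 54, leaving 80 − 54 = 26 for the blank.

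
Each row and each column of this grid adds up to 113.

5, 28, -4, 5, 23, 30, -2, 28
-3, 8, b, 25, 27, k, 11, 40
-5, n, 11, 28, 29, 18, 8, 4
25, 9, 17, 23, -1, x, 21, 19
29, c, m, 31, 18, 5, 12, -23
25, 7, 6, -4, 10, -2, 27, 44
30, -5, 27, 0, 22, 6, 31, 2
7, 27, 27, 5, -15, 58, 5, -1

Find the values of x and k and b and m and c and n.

x = 0, k = -2, b = 7, m = 22, c = 19, n = 20

Row 3: -5 + 11 + 28 + 29 + 18 + 8 + 4 = 93, so its missing entry is 113 − 93 = 20.
Column 2: 28 + 8 + 20 + 9 + 7 − 5 + 27 = 94, so its missing entry is 113 − 94 = 19.
Row 5: 29 + 19 + 31 + 18 + 5 + 12 − 23 = 91, so its missing entry is 113 − 91 = 22.
Column 3: -4 + 11 + 17 + 22 + 6 + 27 + 27 = 106, so its missing entry is 113 − 106 = 7.
Row 2: -3 + 8 + 7 + 25 + 27 + 11 + 40 = 115, so its missing entry is 113 − 115 = -2.
Row 4: 25 + 9 + 17 + 23 − 1 + 21 + 19 = 113, so its missing entry is 113 − 113 = 0.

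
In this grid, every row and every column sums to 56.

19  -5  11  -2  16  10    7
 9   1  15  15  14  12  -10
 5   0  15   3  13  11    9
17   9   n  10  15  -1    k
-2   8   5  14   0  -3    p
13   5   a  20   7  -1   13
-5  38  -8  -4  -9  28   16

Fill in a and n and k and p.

The known cells in row 5 total 22, leaving 56 − 22 = 34 for the blank.
The known cells in column 7 total 69, leaving 56 − 69 = -13 for the blank.
The known cells in row 4 total 37, leaving 56 − 37 = 19 for the blank.
The known cells in row 6 total 57, leaving 56 − 57 = -1 for the blank.

a = -1, n = 19, k = -13, p = 34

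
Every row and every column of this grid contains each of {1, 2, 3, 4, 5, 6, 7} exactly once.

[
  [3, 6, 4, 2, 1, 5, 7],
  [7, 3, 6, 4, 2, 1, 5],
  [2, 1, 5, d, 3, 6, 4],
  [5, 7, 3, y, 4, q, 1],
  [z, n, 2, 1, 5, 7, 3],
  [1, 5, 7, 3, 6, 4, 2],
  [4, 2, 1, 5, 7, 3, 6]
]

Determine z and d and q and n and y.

Cell (5,1): column 1 already has {1, 2, 3, 4, 5, 7} → 6.
Cell (3,4): row 3 already has {1, 2, 3, 4, 5, 6} → 7.
For row 4, column 4: column 4 already has {1, 2, 3, 4, 5, 7}; that leaves 6.
Cell (5,2): row 5 already has {1, 2, 3, 5, 6, 7} → 4.
For row 4, column 6: row 4 already has {1, 3, 4, 5, 6, 7}; that leaves 2.

z = 6, d = 7, q = 2, n = 4, y = 6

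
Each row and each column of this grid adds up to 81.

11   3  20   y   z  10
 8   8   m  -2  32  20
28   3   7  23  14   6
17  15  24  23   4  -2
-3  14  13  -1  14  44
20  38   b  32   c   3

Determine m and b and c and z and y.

m = 15, b = 2, c = -14, z = 31, y = 6

Row 2: 8 + 8 − 2 + 32 + 20 = 66, so its missing entry is 81 − 66 = 15.
Column 4: -2 + 23 + 23 − 1 + 32 = 75, so its missing entry is 81 − 75 = 6.
Row 1: 11 + 3 + 20 + 6 + 10 = 50, so its missing entry is 81 − 50 = 31.
Column 5: 31 + 32 + 14 + 4 + 14 = 95, so its missing entry is 81 − 95 = -14.
Row 6: 20 + 38 + 32 − 14 + 3 = 79, so its missing entry is 81 − 79 = 2.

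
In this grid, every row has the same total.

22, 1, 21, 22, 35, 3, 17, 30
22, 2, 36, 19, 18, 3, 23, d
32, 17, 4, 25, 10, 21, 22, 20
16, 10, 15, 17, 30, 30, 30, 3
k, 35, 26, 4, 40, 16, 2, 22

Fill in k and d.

Row 1 sums to 151 and so does row 4; that's the common total.
In row 5 the known cells total 145, leaving 151 − 145 = 6.
In row 2 the known cells total 123, leaving 151 − 123 = 28.

k = 6, d = 28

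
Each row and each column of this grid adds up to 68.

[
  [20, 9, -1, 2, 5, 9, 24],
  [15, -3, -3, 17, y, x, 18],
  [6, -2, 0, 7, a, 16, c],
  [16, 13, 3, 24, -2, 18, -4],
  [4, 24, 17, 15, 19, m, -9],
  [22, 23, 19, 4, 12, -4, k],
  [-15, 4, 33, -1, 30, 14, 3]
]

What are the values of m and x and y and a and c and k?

m = -2, x = 17, y = 7, a = -3, c = 44, k = -8

Row 5: 4 + 24 + 17 + 15 + 19 − 9 = 70, so its missing entry is 68 − 70 = -2.
Column 6: 9 + 16 + 18 − 2 − 4 + 14 = 51, so its missing entry is 68 − 51 = 17.
Row 2: 15 − 3 − 3 + 17 + 17 + 18 = 61, so its missing entry is 68 − 61 = 7.
Column 5: 5 + 7 − 2 + 19 + 12 + 30 = 71, so its missing entry is 68 − 71 = -3.
Row 3: 6 − 2 + 0 + 7 − 3 + 16 = 24, so its missing entry is 68 − 24 = 44.
Row 6: 22 + 23 + 19 + 4 + 12 − 4 = 76, so its missing entry is 68 − 76 = -8.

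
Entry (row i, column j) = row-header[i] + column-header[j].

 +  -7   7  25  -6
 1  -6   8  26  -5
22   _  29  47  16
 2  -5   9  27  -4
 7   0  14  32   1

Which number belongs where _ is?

22 + (-7) = 15.

15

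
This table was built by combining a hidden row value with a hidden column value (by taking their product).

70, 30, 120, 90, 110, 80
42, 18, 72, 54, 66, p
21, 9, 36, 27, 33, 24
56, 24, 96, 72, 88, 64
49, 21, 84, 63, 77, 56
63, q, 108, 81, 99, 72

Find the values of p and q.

p = 48, q = 27

Each row is a constant multiple of every other row — this is a multiplication table with the headers hidden.
Row 2 is 42/70 = 3/5 times row 1, so its entry in column 6 is 80 × 3/5 = 48.
Row 6 is 63/70 = 9/10 times row 1, so its entry in column 2 is 30 × 9/10 = 27.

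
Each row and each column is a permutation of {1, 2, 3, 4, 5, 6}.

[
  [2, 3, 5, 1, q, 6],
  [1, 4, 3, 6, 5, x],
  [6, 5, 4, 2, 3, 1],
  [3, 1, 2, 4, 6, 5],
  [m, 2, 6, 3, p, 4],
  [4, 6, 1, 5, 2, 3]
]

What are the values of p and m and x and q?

For row 5, column 1: column 1 already has {1, 2, 3, 4, 6}; that leaves 5.
For row 5, column 5: row 5 already has {2, 3, 4, 5, 6}; that leaves 1.
For row 1, column 5: row 1 already has {1, 2, 3, 5, 6}; that leaves 4.
Cell (2,6): row 2 already has {1, 3, 4, 5, 6} → 2.

p = 1, m = 5, x = 2, q = 4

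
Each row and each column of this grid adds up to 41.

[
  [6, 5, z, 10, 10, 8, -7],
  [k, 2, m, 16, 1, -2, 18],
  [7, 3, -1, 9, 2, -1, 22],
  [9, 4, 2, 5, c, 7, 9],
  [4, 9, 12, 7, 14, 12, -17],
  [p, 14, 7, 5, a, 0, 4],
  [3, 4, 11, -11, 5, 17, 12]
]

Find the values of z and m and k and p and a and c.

z = 9, m = 1, k = 5, p = 7, a = 4, c = 5

Row 4 has 9 + 4 + 2 + 5 + 7 + 9 = 36; the blank must be 41 − 36 = 5.
Column 5 has 10 + 1 + 2 + 5 + 14 + 5 = 37; the blank must be 41 − 37 = 4.
Row 1 has 6 + 5 + 10 + 10 + 8 − 7 = 32; the blank must be 41 − 32 = 9.
Column 3 has 9 − 1 + 2 + 12 + 7 + 11 = 40; the blank must be 41 − 40 = 1.
Row 6 has 14 + 7 + 5 + 4 + 0 + 4 = 34; the blank must be 41 − 34 = 7.
Row 2 has 2 + 1 + 16 + 1 − 2 + 18 = 36; the blank must be 41 − 36 = 5.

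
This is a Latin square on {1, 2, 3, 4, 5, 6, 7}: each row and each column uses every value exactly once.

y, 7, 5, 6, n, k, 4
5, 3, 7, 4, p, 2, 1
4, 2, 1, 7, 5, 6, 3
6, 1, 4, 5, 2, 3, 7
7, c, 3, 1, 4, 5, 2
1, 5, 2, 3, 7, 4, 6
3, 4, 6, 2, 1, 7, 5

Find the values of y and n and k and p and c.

For row 1, column 1: column 1 already has {1, 3, 4, 5, 6, 7}; that leaves 2.
For row 2, column 5: row 2 already has {1, 2, 3, 4, 5, 7}; that leaves 6.
At (row 1, col 5): column 5 already has {1, 2, 4, 5, 6, 7}, so the value is 3.
For row 1, column 6: row 1 already has {2, 3, 4, 5, 6, 7}; that leaves 1.
Cell (5,2): row 5 already has {1, 2, 3, 4, 5, 7} → 6.

y = 2, n = 3, k = 1, p = 6, c = 6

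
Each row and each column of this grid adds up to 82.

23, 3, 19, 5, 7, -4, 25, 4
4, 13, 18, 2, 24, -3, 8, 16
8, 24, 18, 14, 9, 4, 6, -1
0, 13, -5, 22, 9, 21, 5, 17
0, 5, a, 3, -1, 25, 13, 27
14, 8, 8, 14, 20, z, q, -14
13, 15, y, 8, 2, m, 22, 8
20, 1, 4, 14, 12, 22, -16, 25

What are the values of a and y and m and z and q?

a = 10, y = 10, m = 4, z = 13, q = 19

Row 5: 0 + 5 + 3 − 1 + 25 + 13 + 27 = 72, so its missing entry is 82 − 72 = 10.
Column 3: 19 + 18 + 18 − 5 + 10 + 8 + 4 = 72, so its missing entry is 82 − 72 = 10.
Row 7: 13 + 15 + 10 + 8 + 2 + 22 + 8 = 78, so its missing entry is 82 − 78 = 4.
Column 6: -4 − 3 + 4 + 21 + 25 + 4 + 22 = 69, so its missing entry is 82 − 69 = 13.
Row 6: 14 + 8 + 8 + 14 + 20 + 13 − 14 = 63, so its missing entry is 82 − 63 = 19.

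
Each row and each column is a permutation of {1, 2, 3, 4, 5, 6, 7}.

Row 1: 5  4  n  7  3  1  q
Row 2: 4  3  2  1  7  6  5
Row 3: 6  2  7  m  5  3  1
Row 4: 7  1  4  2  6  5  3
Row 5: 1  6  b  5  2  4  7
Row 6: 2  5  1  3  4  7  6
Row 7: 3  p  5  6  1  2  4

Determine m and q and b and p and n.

Cell (7,2): row 7 already has {1, 2, 3, 4, 5, 6} → 7.
At (row 5, col 3): row 5 already has {1, 2, 4, 5, 6, 7}, so the value is 3.
For row 1, column 7: column 7 already has {1, 3, 4, 5, 6, 7}; that leaves 2.
For row 3, column 4: row 3 already has {1, 2, 3, 5, 6, 7}; that leaves 4.
At (row 1, col 3): row 1 already has {1, 2, 3, 4, 5, 7}, so the value is 6.

m = 4, q = 2, b = 3, p = 7, n = 6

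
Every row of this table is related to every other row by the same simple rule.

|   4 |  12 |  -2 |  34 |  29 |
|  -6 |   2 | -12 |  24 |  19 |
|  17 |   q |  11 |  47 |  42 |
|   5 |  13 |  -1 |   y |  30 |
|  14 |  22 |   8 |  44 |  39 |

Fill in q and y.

The difference between any two rows is the same in every column — this is an addition table with the headers hidden.
Row 3 minus row 1 is 42 − 29 = 13, so its entry in column 2 is 12 + 13 = 25.
Row 4 minus row 1 is 30 − 29 = 1, so its entry in column 4 is 34 + 1 = 35.

q = 25, y = 35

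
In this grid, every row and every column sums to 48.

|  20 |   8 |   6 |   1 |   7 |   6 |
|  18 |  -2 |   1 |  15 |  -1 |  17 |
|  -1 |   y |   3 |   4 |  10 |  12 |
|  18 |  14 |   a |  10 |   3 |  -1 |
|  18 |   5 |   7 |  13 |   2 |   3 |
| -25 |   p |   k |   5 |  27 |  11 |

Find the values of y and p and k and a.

The known cells in row 3 total 28, leaving 48 − 28 = 20 for the blank.
The known cells in column 2 total 45, leaving 48 − 45 = 3 for the blank.
The known cells in row 4 total 44, leaving 48 − 44 = 4 for the blank.
The known cells in row 6 total 21, leaving 48 − 21 = 27 for the blank.

y = 20, p = 3, k = 27, a = 4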